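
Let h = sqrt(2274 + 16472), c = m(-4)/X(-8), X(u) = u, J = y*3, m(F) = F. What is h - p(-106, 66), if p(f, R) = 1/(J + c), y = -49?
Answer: 2/293 + sqrt(18746) ≈ 136.92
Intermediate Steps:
J = -147 (J = -49*3 = -147)
c = 1/2 (c = -4/(-8) = -4*(-1/8) = 1/2 ≈ 0.50000)
h = sqrt(18746) ≈ 136.92
p(f, R) = -2/293 (p(f, R) = 1/(-147 + 1/2) = 1/(-293/2) = -2/293)
h - p(-106, 66) = sqrt(18746) - 1*(-2/293) = sqrt(18746) + 2/293 = 2/293 + sqrt(18746)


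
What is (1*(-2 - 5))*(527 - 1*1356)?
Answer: 5803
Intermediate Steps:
(1*(-2 - 5))*(527 - 1*1356) = (1*(-7))*(527 - 1356) = -7*(-829) = 5803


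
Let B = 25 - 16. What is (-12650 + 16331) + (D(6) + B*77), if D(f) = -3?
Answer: 4371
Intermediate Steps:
B = 9
(-12650 + 16331) + (D(6) + B*77) = (-12650 + 16331) + (-3 + 9*77) = 3681 + (-3 + 693) = 3681 + 690 = 4371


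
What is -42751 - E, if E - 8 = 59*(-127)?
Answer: -35266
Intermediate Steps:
E = -7485 (E = 8 + 59*(-127) = 8 - 7493 = -7485)
-42751 - E = -42751 - 1*(-7485) = -42751 + 7485 = -35266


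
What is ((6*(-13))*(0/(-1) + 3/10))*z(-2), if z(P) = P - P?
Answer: 0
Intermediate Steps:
z(P) = 0
((6*(-13))*(0/(-1) + 3/10))*z(-2) = ((6*(-13))*(0/(-1) + 3/10))*0 = -78*(0*(-1) + 3*(⅒))*0 = -78*(0 + 3/10)*0 = -78*3/10*0 = -117/5*0 = 0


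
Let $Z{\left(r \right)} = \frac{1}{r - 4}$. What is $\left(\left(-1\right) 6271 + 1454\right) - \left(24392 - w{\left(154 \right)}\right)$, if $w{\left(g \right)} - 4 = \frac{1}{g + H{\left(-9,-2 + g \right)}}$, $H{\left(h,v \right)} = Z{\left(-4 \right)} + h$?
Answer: $- \frac{33848587}{1159} \approx -29205.0$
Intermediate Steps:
$Z{\left(r \right)} = \frac{1}{-4 + r}$
$H{\left(h,v \right)} = - \frac{1}{8} + h$ ($H{\left(h,v \right)} = \frac{1}{-4 - 4} + h = \frac{1}{-8} + h = - \frac{1}{8} + h$)
$w{\left(g \right)} = 4 + \frac{1}{- \frac{73}{8} + g}$ ($w{\left(g \right)} = 4 + \frac{1}{g - \frac{73}{8}} = 4 + \frac{1}{- \frac{73}{8} + g}$)
$\left(\left(-1\right) 6271 + 1454\right) - \left(24392 - w{\left(154 \right)}\right) = \left(\left(-1\right) 6271 + 1454\right) - \left(24392 - \frac{4 \left(-71 + 8 \cdot 154\right)}{-73 + 8 \cdot 154}\right) = \left(-6271 + 1454\right) - \left(24392 - \frac{4 \left(-71 + 1232\right)}{-73 + 1232}\right) = -4817 - \left(24392 - 4 \cdot \frac{1}{1159} \cdot 1161\right) = -4817 - \left(24392 - \frac{4644}{1159}\right) = -4817 - \frac{28265684}{1159} = - \frac{33848587}{1159}$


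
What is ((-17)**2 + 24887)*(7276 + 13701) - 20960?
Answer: 528095992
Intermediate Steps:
((-17)**2 + 24887)*(7276 + 13701) - 20960 = (289 + 24887)*20977 - 20960 = 25176*20977 - 20960 = 528116952 - 20960 = 528095992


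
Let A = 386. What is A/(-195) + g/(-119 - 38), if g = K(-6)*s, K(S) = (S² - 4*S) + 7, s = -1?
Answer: -47537/30615 ≈ -1.5527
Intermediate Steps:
K(S) = 7 + S² - 4*S
g = -67 (g = (7 + (-6)² - 4*(-6))*(-1) = (7 + 36 + 24)*(-1) = 67*(-1) = -67)
A/(-195) + g/(-119 - 38) = 386/(-195) - 67/(-119 - 38) = 386*(-1/195) - 67/(-157) = -386/195 - 67*(-1/157) = -386/195 + 67/157 = -47537/30615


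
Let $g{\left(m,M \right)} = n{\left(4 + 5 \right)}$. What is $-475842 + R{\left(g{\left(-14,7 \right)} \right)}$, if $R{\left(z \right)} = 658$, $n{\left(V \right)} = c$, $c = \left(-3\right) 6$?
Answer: $-475184$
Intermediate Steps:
$c = -18$
$n{\left(V \right)} = -18$
$g{\left(m,M \right)} = -18$
$-475842 + R{\left(g{\left(-14,7 \right)} \right)} = -475842 + 658 = -475184$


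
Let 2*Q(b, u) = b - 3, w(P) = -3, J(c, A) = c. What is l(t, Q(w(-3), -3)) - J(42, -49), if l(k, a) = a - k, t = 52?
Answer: -97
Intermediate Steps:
Q(b, u) = -3/2 + b/2 (Q(b, u) = (b - 3)/2 = (-3 + b)/2 = -3/2 + b/2)
l(t, Q(w(-3), -3)) - J(42, -49) = ((-3/2 + (½)*(-3)) - 1*52) - 1*42 = ((-3/2 - 3/2) - 52) - 42 = (-3 - 52) - 42 = -55 - 42 = -97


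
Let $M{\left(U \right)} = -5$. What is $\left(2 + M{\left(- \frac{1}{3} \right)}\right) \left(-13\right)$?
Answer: $39$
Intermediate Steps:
$\left(2 + M{\left(- \frac{1}{3} \right)}\right) \left(-13\right) = \left(2 - 5\right) \left(-13\right) = \left(-3\right) \left(-13\right) = 39$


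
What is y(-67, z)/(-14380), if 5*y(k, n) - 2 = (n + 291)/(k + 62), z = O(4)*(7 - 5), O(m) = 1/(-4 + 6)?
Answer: 141/179750 ≈ 0.00078442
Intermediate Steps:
O(m) = 1/2
z = 1 (z = (7 - 5)/2 = (1/2)*2 = 1)
y(k, n) = 2/5 + (291 + n)/(5*(62 + k)) (y(k, n) = 2/5 + ((n + 291)/(k + 62))/5 = 2/5 + ((291 + n)/(62 + k))/5 = 2/5 + (291 + n)/(5*(62 + k)))
y(-67, z)/(-14380) = ((415 + 1 + 2*(-67))/(5*(62 - 67)))/(-14380) = ((1/5)*(415 + 1 - 134)/(-5))*(-1/14380) = ((1/5)*(-1/5)*282)*(-1/14380) = -282/25*(-1/14380) = 141/179750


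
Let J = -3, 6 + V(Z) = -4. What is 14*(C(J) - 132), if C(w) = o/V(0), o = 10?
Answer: -1862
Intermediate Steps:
V(Z) = -10 (V(Z) = -6 - 4 = -10)
C(w) = -1 (C(w) = 10/(-10) = 10*(-1/10) = -1)
14*(C(J) - 132) = 14*(-1 - 132) = 14*(-133) = -1862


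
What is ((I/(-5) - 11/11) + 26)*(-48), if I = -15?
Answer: -1344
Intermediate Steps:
((I/(-5) - 11/11) + 26)*(-48) = ((-15/(-5) - 11/11) + 26)*(-48) = ((-15*(-⅕) - 11*1/11) + 26)*(-48) = ((3 - 1) + 26)*(-48) = (2 + 26)*(-48) = 28*(-48) = -1344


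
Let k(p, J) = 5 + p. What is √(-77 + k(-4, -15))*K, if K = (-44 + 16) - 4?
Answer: -64*I*√19 ≈ -278.97*I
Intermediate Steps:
K = -32 (K = -28 - 4 = -32)
√(-77 + k(-4, -15))*K = √(-77 + (5 - 4))*(-32) = √(-77 + 1)*(-32) = √(-76)*(-32) = (2*I*√19)*(-32) = -64*I*√19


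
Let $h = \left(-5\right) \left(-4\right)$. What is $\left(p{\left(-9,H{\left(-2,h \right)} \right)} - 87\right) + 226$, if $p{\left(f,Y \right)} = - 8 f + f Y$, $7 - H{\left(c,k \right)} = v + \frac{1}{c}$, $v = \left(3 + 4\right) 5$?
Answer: $\frac{917}{2} \approx 458.5$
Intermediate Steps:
$v = 35$ ($v = 7 \cdot 5 = 35$)
$h = 20$
$H{\left(c,k \right)} = -28 - \frac{1}{c}$ ($H{\left(c,k \right)} = 7 - \left(35 + \frac{1}{c}\right) = -28 - \frac{1}{c}$)
$p{\left(f,Y \right)} = - 8 f + Y f$
$\left(p{\left(-9,H{\left(-2,h \right)} \right)} - 87\right) + 226 = \left(- 9 \left(-8 - \frac{55}{2}\right) - 87\right) + 226 = \left(\left(-9\right) \left(- \frac{71}{2}\right) - 87\right) + 226 = \left(\frac{639}{2} - 87\right) + 226 = \frac{465}{2} + 226 = \frac{917}{2}$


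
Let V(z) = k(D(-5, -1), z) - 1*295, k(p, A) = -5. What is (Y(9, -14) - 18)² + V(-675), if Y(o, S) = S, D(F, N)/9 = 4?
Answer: 724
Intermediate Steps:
D(F, N) = 36 (D(F, N) = 9*4 = 36)
V(z) = -300 (V(z) = -5 - 1*295 = -5 - 295 = -300)
(Y(9, -14) - 18)² + V(-675) = (-14 - 18)² - 300 = (-32)² - 300 = 1024 - 300 = 724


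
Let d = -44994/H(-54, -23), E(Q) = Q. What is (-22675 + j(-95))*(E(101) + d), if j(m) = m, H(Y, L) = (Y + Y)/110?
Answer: -1045785620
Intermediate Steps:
H(Y, L) = Y/55 (H(Y, L) = (2*Y)*(1/110) = Y/55)
d = 412445/9 (d = -44994/((1/55)*(-54)) = -44994/(-54/55) = -44994*(-55/54) = 412445/9 ≈ 45827.)
(-22675 + j(-95))*(E(101) + d) = (-22675 - 95)*(101 + 412445/9) = -22770*413354/9 = -1045785620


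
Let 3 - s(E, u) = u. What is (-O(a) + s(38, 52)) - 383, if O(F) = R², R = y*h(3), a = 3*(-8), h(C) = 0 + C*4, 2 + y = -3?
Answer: -4032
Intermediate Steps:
y = -5 (y = -2 - 3 = -5)
s(E, u) = 3 - u
h(C) = 4*C (h(C) = 0 + 4*C = 4*C)
a = -24
R = -60 (R = -20*3 = -5*12 = -60)
O(F) = 3600 (O(F) = (-60)² = 3600)
(-O(a) + s(38, 52)) - 383 = (-1*3600 + (3 - 1*52)) - 383 = (-3600 + (3 - 52)) - 383 = (-3600 - 49) - 383 = -3649 - 383 = -4032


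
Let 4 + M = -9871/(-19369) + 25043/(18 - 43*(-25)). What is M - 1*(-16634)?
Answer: 352558218580/21170317 ≈ 16653.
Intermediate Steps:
M = 411165602/21170317 (M = -4 + (-9871/(-19369) + 25043/(18 - 43*(-25))) = -4 + (-9871*(-1/19369) + 25043/(18 + 1075)) = -4 + (9871/19369 + 25043/1093) = -4 + 495846870/21170317 = 411165602/21170317 ≈ 19.422)
M - 1*(-16634) = 411165602/21170317 - 1*(-16634) = 411165602/21170317 + 16634 = 352558218580/21170317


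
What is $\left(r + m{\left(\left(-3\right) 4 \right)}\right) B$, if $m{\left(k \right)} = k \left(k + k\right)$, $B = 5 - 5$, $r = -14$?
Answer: $0$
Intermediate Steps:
$B = 0$ ($B = 5 - 5 = 0$)
$m{\left(k \right)} = 2 k^{2}$ ($m{\left(k \right)} = k 2 k = 2 k^{2}$)
$\left(r + m{\left(\left(-3\right) 4 \right)}\right) B = \left(-14 + 2 \left(\left(-3\right) 4\right)^{2}\right) 0 = \left(-14 + 2 \left(-12\right)^{2}\right) 0 = \left(-14 + 2 \cdot 144\right) 0 = \left(-14 + 288\right) 0 = 274 \cdot 0 = 0$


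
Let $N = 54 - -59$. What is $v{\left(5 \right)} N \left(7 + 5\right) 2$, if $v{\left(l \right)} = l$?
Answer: $13560$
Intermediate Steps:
$N = 113$ ($N = 54 + 59 = 113$)
$v{\left(5 \right)} N \left(7 + 5\right) 2 = 5 \cdot 113 \left(7 + 5\right) 2 = 565 \cdot 12 \cdot 2 = 565 \cdot 24 = 13560$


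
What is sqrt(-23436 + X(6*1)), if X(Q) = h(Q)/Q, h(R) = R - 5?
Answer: I*sqrt(843690)/6 ≈ 153.09*I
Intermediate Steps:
h(R) = -5 + R
X(Q) = (-5 + Q)/Q
sqrt(-23436 + X(6*1)) = sqrt(-23436 + (-5 + 6*1)/((6*1))) = sqrt(-23436 + (-5 + 6)/6) = sqrt(-23436 + (1/6)*1) = sqrt(-23436 + 1/6) = sqrt(-140615/6) = I*sqrt(843690)/6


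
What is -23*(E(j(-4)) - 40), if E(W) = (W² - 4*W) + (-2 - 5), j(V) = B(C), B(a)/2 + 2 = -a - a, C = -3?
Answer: 345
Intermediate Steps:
B(a) = -4 - 4*a (B(a) = -4 + 2*(-a - a) = -4 + 2*(-2*a) = -4 - 4*a)
j(V) = 8 (j(V) = -4 - 4*(-3) = -4 + 12 = 8)
E(W) = -7 + W² - 4*W (E(W) = (W² - 4*W) - 7 = -7 + W² - 4*W)
-23*(E(j(-4)) - 40) = -23*((-7 + 8² - 4*8) - 40) = -23*((-7 + 64 - 32) - 40) = -23*(25 - 40) = -23*(-15) = 345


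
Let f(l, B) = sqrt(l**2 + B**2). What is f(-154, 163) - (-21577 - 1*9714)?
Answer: 31291 + sqrt(50285) ≈ 31515.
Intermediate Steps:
f(l, B) = sqrt(B**2 + l**2)
f(-154, 163) - (-21577 - 1*9714) = sqrt(163**2 + (-154)**2) - (-21577 - 1*9714) = sqrt(26569 + 23716) - (-21577 - 9714) = sqrt(50285) - 1*(-31291) = sqrt(50285) + 31291 = 31291 + sqrt(50285)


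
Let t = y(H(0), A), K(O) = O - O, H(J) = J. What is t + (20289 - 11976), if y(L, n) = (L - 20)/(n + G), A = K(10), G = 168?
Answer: 349141/42 ≈ 8312.9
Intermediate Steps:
K(O) = 0
A = 0
y(L, n) = (-20 + L)/(168 + n) (y(L, n) = (L - 20)/(n + 168) = (-20 + L)/(168 + n))
t = -5/42 (t = (-20 + 0)/(168 + 0) = -20/168 = (1/168)*(-20) = -5/42 ≈ -0.11905)
t + (20289 - 11976) = -5/42 + (20289 - 11976) = -5/42 + 8313 = 349141/42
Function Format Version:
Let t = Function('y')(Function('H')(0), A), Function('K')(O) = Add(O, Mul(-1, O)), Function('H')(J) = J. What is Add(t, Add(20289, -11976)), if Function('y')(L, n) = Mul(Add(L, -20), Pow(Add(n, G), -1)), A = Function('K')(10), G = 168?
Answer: Rational(349141, 42) ≈ 8312.9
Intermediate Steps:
Function('K')(O) = 0
A = 0
Function('y')(L, n) = Mul(Pow(Add(168, n), -1), Add(-20, L)) (Function('y')(L, n) = Mul(Add(L, -20), Pow(Add(n, 168), -1)) = Mul(Add(-20, L), Pow(Add(168, n), -1)) = Mul(Pow(Add(168, n), -1), Add(-20, L)))
t = Rational(-5, 42) (t = Mul(Pow(Add(168, 0), -1), Add(-20, 0)) = Mul(Pow(168, -1), -20) = Mul(Rational(1, 168), -20) = Rational(-5, 42) ≈ -0.11905)
Add(t, Add(20289, -11976)) = Add(Rational(-5, 42), Add(20289, -11976)) = Add(Rational(-5, 42), 8313) = Rational(349141, 42)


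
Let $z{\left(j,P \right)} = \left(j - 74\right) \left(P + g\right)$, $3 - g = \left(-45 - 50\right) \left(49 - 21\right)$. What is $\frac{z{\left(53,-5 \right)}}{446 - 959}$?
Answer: $\frac{6202}{57} \approx 108.81$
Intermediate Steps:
$g = 2663$ ($g = 3 - \left(-45 - 50\right) \left(49 - 21\right) = 3 - \left(-95\right) 28 = 3 - -2660 = 3 + 2660 = 2663$)
$z{\left(j,P \right)} = \left(-74 + j\right) \left(2663 + P\right)$ ($z{\left(j,P \right)} = \left(j - 74\right) \left(P + 2663\right) = \left(-74 + j\right) \left(2663 + P\right)$)
$\frac{z{\left(53,-5 \right)}}{446 - 959} = \frac{-197062 - -370 + 2663 \cdot 53 - 265}{446 - 959} = \frac{-197062 + 370 + 141139 - 265}{446 - 959} = - \frac{55818}{-513} = \left(-55818\right) \left(- \frac{1}{513}\right) = \frac{6202}{57}$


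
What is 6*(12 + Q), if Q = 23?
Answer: 210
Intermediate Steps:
6*(12 + Q) = 6*(12 + 23) = 6*35 = 210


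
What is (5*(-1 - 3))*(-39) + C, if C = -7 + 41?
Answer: 814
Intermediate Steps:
C = 34
(5*(-1 - 3))*(-39) + C = (5*(-1 - 3))*(-39) + 34 = (5*(-4))*(-39) + 34 = -20*(-39) + 34 = 780 + 34 = 814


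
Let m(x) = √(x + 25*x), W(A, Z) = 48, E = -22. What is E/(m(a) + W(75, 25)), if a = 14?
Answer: -264/485 + 11*√91/485 ≈ -0.32797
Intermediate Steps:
m(x) = √26*√x (m(x) = √(26*x) = √26*√x)
E/(m(a) + W(75, 25)) = -22/(√26*√14 + 48) = -22/(2*√91 + 48) = -22/(48 + 2*√91)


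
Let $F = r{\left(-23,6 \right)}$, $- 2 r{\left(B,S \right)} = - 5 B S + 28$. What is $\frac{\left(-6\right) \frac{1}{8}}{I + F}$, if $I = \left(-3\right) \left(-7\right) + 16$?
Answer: $\frac{3}{1288} \approx 0.0023292$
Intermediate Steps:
$r{\left(B,S \right)} = -14 + \frac{5 B S}{2}$ ($r{\left(B,S \right)} = - \frac{- 5 B S + 28}{2} = - \frac{28 - 5 B S}{2} = -14 + \frac{5 B S}{2}$)
$I = 37$ ($I = 21 + 16 = 37$)
$F = -359$ ($F = -14 + \frac{5}{2} \left(-23\right) 6 = -14 - 345 = -359$)
$\frac{\left(-6\right) \frac{1}{8}}{I + F} = \frac{\left(-6\right) \frac{1}{8}}{37 - 359} = \frac{\left(-6\right) \frac{1}{8}}{-322} = \left(- \frac{1}{322}\right) \left(- \frac{3}{4}\right) = \frac{3}{1288}$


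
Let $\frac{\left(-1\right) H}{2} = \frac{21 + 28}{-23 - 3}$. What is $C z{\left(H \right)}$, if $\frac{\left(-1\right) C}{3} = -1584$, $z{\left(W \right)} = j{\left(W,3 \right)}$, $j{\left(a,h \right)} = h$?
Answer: $14256$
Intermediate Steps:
$H = \frac{49}{13}$ ($H = - 2 \frac{21 + 28}{-23 - 3} = - 2 \frac{49}{-26} = - 2 \cdot 49 \left(- \frac{1}{26}\right) = \left(-2\right) \left(- \frac{49}{26}\right) = \frac{49}{13} \approx 3.7692$)
$z{\left(W \right)} = 3$
$C = 4752$ ($C = \left(-3\right) \left(-1584\right) = 4752$)
$C z{\left(H \right)} = 4752 \cdot 3 = 14256$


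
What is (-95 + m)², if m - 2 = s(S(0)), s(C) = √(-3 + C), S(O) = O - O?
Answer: (93 - I*√3)² ≈ 8646.0 - 322.16*I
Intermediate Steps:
S(O) = 0
m = 2 + I*√3 (m = 2 + √(-3 + 0) = 2 + √(-3) = 2 + I*√3 ≈ 2.0 + 1.732*I)
(-95 + m)² = (-95 + (2 + I*√3))² = (-93 + I*√3)²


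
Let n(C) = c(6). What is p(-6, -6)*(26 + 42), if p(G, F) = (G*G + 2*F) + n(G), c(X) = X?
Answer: 2040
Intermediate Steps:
n(C) = 6
p(G, F) = 6 + G² + 2*F (p(G, F) = (G*G + 2*F) + 6 = (G² + 2*F) + 6 = 6 + G² + 2*F)
p(-6, -6)*(26 + 42) = (6 + (-6)² + 2*(-6))*(26 + 42) = (6 + 36 - 12)*68 = 30*68 = 2040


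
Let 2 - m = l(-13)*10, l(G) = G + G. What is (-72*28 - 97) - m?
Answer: -2375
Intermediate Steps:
l(G) = 2*G
m = 262 (m = 2 - 2*(-13)*10 = 2 - (-26)*10 = 2 - 1*(-260) = 2 + 260 = 262)
(-72*28 - 97) - m = (-72*28 - 97) - 1*262 = (-2016 - 97) - 262 = -2113 - 262 = -2375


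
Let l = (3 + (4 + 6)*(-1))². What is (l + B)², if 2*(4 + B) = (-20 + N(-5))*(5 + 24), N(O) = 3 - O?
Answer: 16641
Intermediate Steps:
B = -178 (B = -4 + ((-20 + (3 - 1*(-5)))*(5 + 24))/2 = -4 + ((-20 + (3 + 5))*29)/2 = -4 + ((-20 + 8)*29)/2 = -4 + (-12*29)/2 = -4 + (½)*(-348) = -4 - 174 = -178)
l = 49 (l = (3 + 10*(-1))² = (3 - 10)² = (-7)² = 49)
(l + B)² = (49 - 178)² = (-129)² = 16641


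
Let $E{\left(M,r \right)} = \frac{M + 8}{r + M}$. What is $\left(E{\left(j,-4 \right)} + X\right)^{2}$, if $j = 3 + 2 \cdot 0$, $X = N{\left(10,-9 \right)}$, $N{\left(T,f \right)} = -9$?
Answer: $400$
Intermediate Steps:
$X = -9$
$j = 3$ ($j = 3 + 0 = 3$)
$E{\left(M,r \right)} = \frac{8 + M}{M + r}$
$\left(E{\left(j,-4 \right)} + X\right)^{2} = \left(\frac{8 + 3}{3 - 4} - 9\right)^{2} = \left(\frac{1}{-1} \cdot 11 - 9\right)^{2} = \left(\left(-1\right) 11 - 9\right)^{2} = \left(-11 - 9\right)^{2} = \left(-20\right)^{2} = 400$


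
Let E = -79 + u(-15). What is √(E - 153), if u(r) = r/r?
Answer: I*√231 ≈ 15.199*I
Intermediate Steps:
u(r) = 1
E = -78 (E = -79 + 1 = -78)
√(E - 153) = √(-78 - 153) = √(-231) = I*√231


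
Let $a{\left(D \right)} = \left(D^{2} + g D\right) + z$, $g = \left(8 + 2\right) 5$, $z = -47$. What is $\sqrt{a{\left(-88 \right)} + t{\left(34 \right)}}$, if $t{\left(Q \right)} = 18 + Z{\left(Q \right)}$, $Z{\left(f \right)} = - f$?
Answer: $\sqrt{3281} \approx 57.28$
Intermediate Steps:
$g = 50$ ($g = 10 \cdot 5 = 50$)
$a{\left(D \right)} = -47 + D^{2} + 50 D$ ($a{\left(D \right)} = \left(D^{2} + 50 D\right) - 47 = -47 + D^{2} + 50 D$)
$t{\left(Q \right)} = 18 - Q$
$\sqrt{a{\left(-88 \right)} + t{\left(34 \right)}} = \sqrt{\left(-47 + \left(-88\right)^{2} + 50 \left(-88\right)\right) + \left(18 - 34\right)} = \sqrt{\left(-47 + 7744 - 4400\right) + \left(18 - 34\right)} = \sqrt{3297 - 16} = \sqrt{3281}$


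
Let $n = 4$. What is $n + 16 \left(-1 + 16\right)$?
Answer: $244$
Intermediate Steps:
$n + 16 \left(-1 + 16\right) = 4 + 16 \left(-1 + 16\right) = 4 + 16 \cdot 15 = 4 + 240 = 244$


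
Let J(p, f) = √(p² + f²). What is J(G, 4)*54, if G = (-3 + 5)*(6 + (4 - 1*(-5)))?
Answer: 108*√229 ≈ 1634.3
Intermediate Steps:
G = 30 (G = 2*(6 + (4 + 5)) = 2*(6 + 9) = 2*15 = 30)
J(p, f) = √(f² + p²)
J(G, 4)*54 = √(4² + 30²)*54 = √(16 + 900)*54 = √916*54 = (2*√229)*54 = 108*√229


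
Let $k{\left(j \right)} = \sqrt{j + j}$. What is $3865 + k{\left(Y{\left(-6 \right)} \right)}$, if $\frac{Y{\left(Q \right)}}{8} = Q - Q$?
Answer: $3865$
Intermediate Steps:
$Y{\left(Q \right)} = 0$ ($Y{\left(Q \right)} = 8 \left(Q - Q\right) = 8 \cdot 0 = 0$)
$k{\left(j \right)} = \sqrt{2} \sqrt{j}$ ($k{\left(j \right)} = \sqrt{2 j} = \sqrt{2} \sqrt{j}$)
$3865 + k{\left(Y{\left(-6 \right)} \right)} = 3865 + \sqrt{2} \sqrt{0} = 3865 + \sqrt{2} \cdot 0 = 3865 + 0 = 3865$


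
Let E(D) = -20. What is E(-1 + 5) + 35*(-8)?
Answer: -300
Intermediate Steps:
E(-1 + 5) + 35*(-8) = -20 + 35*(-8) = -20 - 280 = -300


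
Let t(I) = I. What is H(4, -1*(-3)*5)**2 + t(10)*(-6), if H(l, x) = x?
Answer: 165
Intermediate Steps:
H(4, -1*(-3)*5)**2 + t(10)*(-6) = (-1*(-3)*5)**2 + 10*(-6) = (3*5)**2 - 60 = 15**2 - 60 = 225 - 60 = 165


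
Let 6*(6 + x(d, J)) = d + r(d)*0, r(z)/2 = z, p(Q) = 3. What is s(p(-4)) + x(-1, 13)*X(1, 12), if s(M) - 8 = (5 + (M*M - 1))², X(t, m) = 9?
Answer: 243/2 ≈ 121.50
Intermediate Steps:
r(z) = 2*z
s(M) = 8 + (4 + M²)² (s(M) = 8 + (5 + (M*M - 1))² = 8 + (5 + (M² - 1))² = 8 + (5 + (-1 + M²))² = 8 + (4 + M²)²)
x(d, J) = -6 + d/6 (x(d, J) = -6 + (d + (2*d)*0)/6 = -6 + (d + 0)/6 = -6 + d/6)
s(p(-4)) + x(-1, 13)*X(1, 12) = (8 + (4 + 3²)²) + (-6 + (⅙)*(-1))*9 = (8 + (4 + 9)²) + (-6 - ⅙)*9 = (8 + 13²) - 37/6*9 = (8 + 169) - 111/2 = 177 - 111/2 = 243/2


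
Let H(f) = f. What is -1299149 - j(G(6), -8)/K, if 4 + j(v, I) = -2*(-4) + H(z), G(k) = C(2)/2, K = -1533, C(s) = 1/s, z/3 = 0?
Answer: -1991595413/1533 ≈ -1.2991e+6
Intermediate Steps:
z = 0 (z = 3*0 = 0)
G(k) = 1/4 (G(k) = 1/(2*2) = (1/2)*(1/2) = 1/4)
j(v, I) = 4 (j(v, I) = -4 + (-2*(-4) + 0) = -4 + (8 + 0) = -4 + 8 = 4)
-1299149 - j(G(6), -8)/K = -1299149 - 4/(-1533) = -1299149 - (-1)*4/1533 = -1299149 - 1*(-4/1533) = -1299149 + 4/1533 = -1991595413/1533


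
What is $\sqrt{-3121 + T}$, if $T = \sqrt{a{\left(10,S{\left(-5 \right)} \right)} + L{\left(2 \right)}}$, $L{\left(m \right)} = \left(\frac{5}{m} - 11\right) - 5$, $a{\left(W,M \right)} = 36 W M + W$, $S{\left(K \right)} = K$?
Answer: $\frac{\sqrt{-12484 + 2 i \sqrt{7214}}}{2} \approx 0.38008 + 55.867 i$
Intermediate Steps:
$a{\left(W,M \right)} = W + 36 M W$ ($a{\left(W,M \right)} = 36 M W + W = W + 36 M W$)
$L{\left(m \right)} = -16 + \frac{5}{m}$ ($L{\left(m \right)} = \left(-11 + \frac{5}{m}\right) - 5 = -16 + \frac{5}{m}$)
$T = \frac{i \sqrt{7214}}{2}$ ($T = \sqrt{10 \left(1 + 36 \left(-5\right)\right) - \left(16 - \frac{5}{2}\right)} = \sqrt{10 \left(1 - 180\right) + \left(-16 + 5 \cdot \frac{1}{2}\right)} = \sqrt{10 \left(-179\right) + \left(-16 + \frac{5}{2}\right)} = \sqrt{-1790 - \frac{27}{2}} = \sqrt{- \frac{3607}{2}} = \frac{i \sqrt{7214}}{2} \approx 42.468 i$)
$\sqrt{-3121 + T} = \sqrt{-3121 + \frac{i \sqrt{7214}}{2}}$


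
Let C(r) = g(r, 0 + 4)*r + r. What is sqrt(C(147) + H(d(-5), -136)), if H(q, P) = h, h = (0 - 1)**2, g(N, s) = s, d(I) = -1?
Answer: 4*sqrt(46) ≈ 27.129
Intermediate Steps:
h = 1 (h = (-1)**2 = 1)
H(q, P) = 1
C(r) = 5*r (C(r) = (0 + 4)*r + r = 4*r + r = 5*r)
sqrt(C(147) + H(d(-5), -136)) = sqrt(5*147 + 1) = sqrt(735 + 1) = sqrt(736) = 4*sqrt(46)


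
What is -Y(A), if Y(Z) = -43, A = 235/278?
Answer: 43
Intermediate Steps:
A = 235/278 (A = 235*(1/278) = 235/278 ≈ 0.84532)
-Y(A) = -1*(-43) = 43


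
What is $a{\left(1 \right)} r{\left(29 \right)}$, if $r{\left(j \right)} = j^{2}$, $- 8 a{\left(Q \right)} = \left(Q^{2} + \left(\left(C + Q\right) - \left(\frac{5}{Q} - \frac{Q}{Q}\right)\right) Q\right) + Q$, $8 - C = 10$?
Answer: $\frac{2523}{8} \approx 315.38$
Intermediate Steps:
$C = -2$ ($C = 8 - 10 = -2$)
$a{\left(Q \right)} = - \frac{Q}{8} - \frac{Q^{2}}{8} - \frac{Q \left(-1 + Q - \frac{5}{Q}\right)}{8}$ ($a{\left(Q \right)} = - \frac{\left(Q^{2} + \left(\left(-2 + Q\right) - \left(\frac{5}{Q} - \frac{Q}{Q}\right)\right) Q\right) + Q}{8} = - \frac{\left(Q^{2} + \left(\left(-2 + Q\right) + \left(1 - \frac{5}{Q}\right)\right) Q\right) + Q}{8} = - \frac{\left(Q^{2} + \left(-1 + Q - \frac{5}{Q}\right) Q\right) + Q}{8} = - \frac{\left(Q^{2} + Q \left(-1 + Q - \frac{5}{Q}\right)\right) + Q}{8} = - \frac{Q + Q^{2} + Q \left(-1 + Q - \frac{5}{Q}\right)}{8} = - \frac{Q}{8} - \frac{Q^{2}}{8} - \frac{Q \left(-1 + Q - \frac{5}{Q}\right)}{8}$)
$a{\left(1 \right)} r{\left(29 \right)} = \left(\frac{5}{8} - \frac{1^{2}}{4}\right) 29^{2} = \left(\frac{5}{8} - \frac{1}{4}\right) 841 = \frac{3}{8} \cdot 841 = \frac{2523}{8}$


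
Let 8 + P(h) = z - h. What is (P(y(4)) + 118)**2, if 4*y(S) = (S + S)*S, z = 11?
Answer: 12769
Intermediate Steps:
y(S) = S**2/2 (y(S) = ((S + S)*S)/4 = ((2*S)*S)/4 = (2*S**2)/4 = S**2/2)
P(h) = 3 - h (P(h) = -8 + (11 - h) = 3 - h)
(P(y(4)) + 118)**2 = ((3 - 4**2/2) + 118)**2 = ((3 - 16/2) + 118)**2 = ((3 - 1*8) + 118)**2 = ((3 - 8) + 118)**2 = (-5 + 118)**2 = 113**2 = 12769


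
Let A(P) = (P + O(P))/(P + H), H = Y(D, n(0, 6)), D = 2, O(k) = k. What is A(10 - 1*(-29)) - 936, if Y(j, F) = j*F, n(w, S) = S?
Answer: -15886/17 ≈ -934.47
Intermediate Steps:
Y(j, F) = F*j
H = 12 (H = 6*2 = 12)
A(P) = 2*P/(12 + P) (A(P) = (P + P)/(P + 12) = (2*P)/(12 + P) = 2*P/(12 + P))
A(10 - 1*(-29)) - 936 = 2*(10 - 1*(-29))/(12 + (10 - 1*(-29))) - 936 = 2*(10 + 29)/(12 + (10 + 29)) - 936 = 2*39/(12 + 39) - 936 = 2*39/51 - 936 = 2*39*(1/51) - 936 = 26/17 - 936 = -15886/17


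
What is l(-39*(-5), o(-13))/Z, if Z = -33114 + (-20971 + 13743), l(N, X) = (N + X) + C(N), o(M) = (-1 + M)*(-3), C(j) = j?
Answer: -216/20171 ≈ -0.010708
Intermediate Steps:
o(M) = 3 - 3*M
l(N, X) = X + 2*N (l(N, X) = (N + X) + N = X + 2*N)
Z = -40342 (Z = -33114 - 7228 = -40342)
l(-39*(-5), o(-13))/Z = ((3 - 3*(-13)) + 2*(-39*(-5)))/(-40342) = ((3 + 39) + 2*195)*(-1/40342) = (42 + 390)*(-1/40342) = 432*(-1/40342) = -216/20171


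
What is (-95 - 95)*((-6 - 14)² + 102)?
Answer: -95380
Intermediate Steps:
(-95 - 95)*((-6 - 14)² + 102) = -190*((-20)² + 102) = -190*(400 + 102) = -190*502 = -95380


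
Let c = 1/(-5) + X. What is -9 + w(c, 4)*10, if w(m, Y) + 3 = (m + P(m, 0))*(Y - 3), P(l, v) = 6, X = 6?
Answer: 79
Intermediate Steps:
c = 29/5 (c = 1/(-5) + 6 = -1/5 + 6 = 29/5 ≈ 5.8000)
w(m, Y) = -3 + (-3 + Y)*(6 + m) (w(m, Y) = -3 + (m + 6)*(Y - 3) = -3 + (6 + m)*(-3 + Y) = -3 + (-3 + Y)*(6 + m))
-9 + w(c, 4)*10 = -9 + (-21 - 3*29/5 + 6*4 + 4*(29/5))*10 = -9 + (-21 - 87/5 + 24 + 116/5)*10 = -9 + (44/5)*10 = -9 + 88 = 79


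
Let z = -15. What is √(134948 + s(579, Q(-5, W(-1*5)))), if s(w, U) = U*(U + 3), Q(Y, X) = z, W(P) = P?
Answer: 2*√33782 ≈ 367.60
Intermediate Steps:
Q(Y, X) = -15
s(w, U) = U*(3 + U)
√(134948 + s(579, Q(-5, W(-1*5)))) = √(134948 - 15*(3 - 15)) = √(134948 - 15*(-12)) = √(134948 + 180) = √135128 = 2*√33782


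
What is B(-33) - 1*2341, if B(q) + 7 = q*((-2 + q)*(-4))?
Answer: -6968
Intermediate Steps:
B(q) = -7 + q*(8 - 4*q) (B(q) = -7 + q*((-2 + q)*(-4)) = -7 + q*(8 - 4*q))
B(-33) - 1*2341 = (-7 - 4*(-33)**2 + 8*(-33)) - 1*2341 = (-7 - 4*1089 - 264) - 2341 = (-7 - 4356 - 264) - 2341 = -4627 - 2341 = -6968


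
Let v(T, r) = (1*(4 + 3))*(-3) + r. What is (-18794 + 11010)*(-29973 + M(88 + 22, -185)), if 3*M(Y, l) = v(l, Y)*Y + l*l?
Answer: 357316736/3 ≈ 1.1911e+8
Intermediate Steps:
v(T, r) = -21 + r (v(T, r) = (1*7)*(-3) + r = 7*(-3) + r = -21 + r)
M(Y, l) = l²/3 + Y*(-21 + Y)/3 (M(Y, l) = ((-21 + Y)*Y + l*l)/3 = (Y*(-21 + Y) + l²)/3 = (l² + Y*(-21 + Y))/3 = l²/3 + Y*(-21 + Y)/3)
(-18794 + 11010)*(-29973 + M(88 + 22, -185)) = (-18794 + 11010)*(-29973 + ((⅓)*(-185)² + (88 + 22)*(-21 + (88 + 22))/3)) = -7784*(-29973 + ((⅓)*34225 + (⅓)*110*(-21 + 110))) = -7784*(-29973 + (34225/3 + (⅓)*110*89)) = -7784*(-29973 + (34225/3 + 9790/3)) = -7784*(-29973 + 44015/3) = -7784*(-45904/3) = 357316736/3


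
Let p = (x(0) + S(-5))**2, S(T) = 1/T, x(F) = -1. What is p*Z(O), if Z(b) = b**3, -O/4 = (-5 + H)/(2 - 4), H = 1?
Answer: -18432/25 ≈ -737.28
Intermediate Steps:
O = -8 (O = -4*(-5 + 1)/(2 - 4) = -(-16)/(-2) = -(-16)*(-1)/2 = -4*2 = -8)
p = 36/25 (p = (-1 + 1/(-5))**2 = (-1 - 1/5)**2 = (-6/5)**2 = 36/25 ≈ 1.4400)
p*Z(O) = (36/25)*(-8)**3 = (36/25)*(-512) = -18432/25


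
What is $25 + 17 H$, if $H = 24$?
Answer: $433$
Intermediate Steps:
$25 + 17 H = 25 + 17 \cdot 24 = 25 + 408 = 433$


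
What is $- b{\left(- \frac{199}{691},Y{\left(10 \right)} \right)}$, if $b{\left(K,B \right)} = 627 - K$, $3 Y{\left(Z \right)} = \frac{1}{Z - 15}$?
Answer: $- \frac{433456}{691} \approx -627.29$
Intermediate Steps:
$Y{\left(Z \right)} = \frac{1}{3 \left(-15 + Z\right)}$ ($Y{\left(Z \right)} = \frac{1}{3 \left(Z - 15\right)} = \frac{1}{3 \left(-15 + Z\right)}$)
$- b{\left(- \frac{199}{691},Y{\left(10 \right)} \right)} = - (627 - - \frac{199}{691}) = - (627 + \frac{199}{691}) = \left(-1\right) \frac{433456}{691} = - \frac{433456}{691}$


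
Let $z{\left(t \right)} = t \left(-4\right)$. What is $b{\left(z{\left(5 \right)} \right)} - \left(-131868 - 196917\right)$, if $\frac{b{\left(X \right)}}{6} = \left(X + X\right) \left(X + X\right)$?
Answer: $338385$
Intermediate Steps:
$z{\left(t \right)} = - 4 t$
$b{\left(X \right)} = 24 X^{2}$ ($b{\left(X \right)} = 6 \left(X + X\right) \left(X + X\right) = 6 \cdot 2 X 2 X = 6 \cdot 4 X^{2} = 24 X^{2}$)
$b{\left(z{\left(5 \right)} \right)} - \left(-131868 - 196917\right) = 24 \left(\left(-4\right) 5\right)^{2} - \left(-131868 - 196917\right) = 24 \left(-20\right)^{2} - -328785 = 24 \cdot 400 + 328785 = 9600 + 328785 = 338385$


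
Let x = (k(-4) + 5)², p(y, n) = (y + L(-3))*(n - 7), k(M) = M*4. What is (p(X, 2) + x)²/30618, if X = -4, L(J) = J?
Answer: 1352/1701 ≈ 0.79483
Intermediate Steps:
k(M) = 4*M
p(y, n) = (-7 + n)*(-3 + y) (p(y, n) = (y - 3)*(n - 7) = (-3 + y)*(-7 + n) = (-7 + n)*(-3 + y))
x = 121 (x = (4*(-4) + 5)² = (-16 + 5)² = (-11)² = 121)
(p(X, 2) + x)²/30618 = ((21 - 7*(-4) - 3*2 + 2*(-4)) + 121)²/30618 = ((21 + 28 - 6 - 8) + 121)²*(1/30618) = (35 + 121)²*(1/30618) = 156²*(1/30618) = 24336*(1/30618) = 1352/1701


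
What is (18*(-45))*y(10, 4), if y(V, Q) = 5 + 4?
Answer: -7290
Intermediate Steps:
y(V, Q) = 9
(18*(-45))*y(10, 4) = (18*(-45))*9 = -810*9 = -7290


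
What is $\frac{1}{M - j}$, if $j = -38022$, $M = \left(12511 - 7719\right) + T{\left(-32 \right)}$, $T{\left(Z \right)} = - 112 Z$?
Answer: $\frac{1}{46398} \approx 2.1553 \cdot 10^{-5}$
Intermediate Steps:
$M = 8376$ ($M = \left(12511 - 7719\right) - -3584 = 4792 + 3584 = 8376$)
$\frac{1}{M - j} = \frac{1}{8376 - -38022} = \frac{1}{8376 + 38022} = \frac{1}{46398}$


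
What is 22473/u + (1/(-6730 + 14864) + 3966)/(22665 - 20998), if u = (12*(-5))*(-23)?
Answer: 58206322649/3118656940 ≈ 18.664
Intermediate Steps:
u = 1380 (u = -60*(-23) = 1380)
22473/u + (1/(-6730 + 14864) + 3966)/(22665 - 20998) = 22473/1380 + (1/(-6730 + 14864) + 3966)/(22665 - 20998) = 22473*(1/1380) + (1/8134 + 3966)/1667 = 7491/460 + (1/8134 + 3966)*(1/1667) = 7491/460 + (32259445/8134)*(1/1667) = 7491/460 + 32259445/13559378 = 58206322649/3118656940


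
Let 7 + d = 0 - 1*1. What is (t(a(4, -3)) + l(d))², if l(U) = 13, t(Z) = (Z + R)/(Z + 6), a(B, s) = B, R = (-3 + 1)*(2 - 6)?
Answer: 5041/25 ≈ 201.64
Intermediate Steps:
R = 8 (R = -2*(-4) = 8)
t(Z) = (8 + Z)/(6 + Z) (t(Z) = (Z + 8)/(Z + 6) = (8 + Z)/(6 + Z))
d = -8 (d = -7 + (0 - 1*1) = -7 + (0 - 1) = -7 - 1 = -8)
(t(a(4, -3)) + l(d))² = ((8 + 4)/(6 + 4) + 13)² = (12/10 + 13)² = ((⅒)*12 + 13)² = (6/5 + 13)² = (71/5)² = 5041/25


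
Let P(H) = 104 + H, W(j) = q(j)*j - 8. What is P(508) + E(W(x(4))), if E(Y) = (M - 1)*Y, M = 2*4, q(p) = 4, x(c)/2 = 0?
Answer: 556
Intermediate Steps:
x(c) = 0 (x(c) = 2*0 = 0)
M = 8
W(j) = -8 + 4*j (W(j) = 4*j - 8 = -8 + 4*j)
E(Y) = 7*Y (E(Y) = (8 - 1)*Y = 7*Y)
P(508) + E(W(x(4))) = (104 + 508) + 7*(-8 + 4*0) = 612 + 7*(-8 + 0) = 612 + 7*(-8) = 612 - 56 = 556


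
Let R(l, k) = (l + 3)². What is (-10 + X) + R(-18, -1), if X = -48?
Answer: 167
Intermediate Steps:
R(l, k) = (3 + l)²
(-10 + X) + R(-18, -1) = (-10 - 48) + (3 - 18)² = -58 + (-15)² = -58 + 225 = 167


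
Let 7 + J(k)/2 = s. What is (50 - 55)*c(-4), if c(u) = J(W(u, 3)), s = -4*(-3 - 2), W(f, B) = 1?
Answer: -130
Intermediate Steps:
s = 20 (s = -4*(-5) = 20)
J(k) = 26 (J(k) = -14 + 2*20 = -14 + 40 = 26)
c(u) = 26
(50 - 55)*c(-4) = (50 - 55)*26 = -5*26 = -130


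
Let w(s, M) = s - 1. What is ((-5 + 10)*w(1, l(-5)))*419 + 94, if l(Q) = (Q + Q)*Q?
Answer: 94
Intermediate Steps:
l(Q) = 2*Q**2 (l(Q) = (2*Q)*Q = 2*Q**2)
w(s, M) = -1 + s
((-5 + 10)*w(1, l(-5)))*419 + 94 = ((-5 + 10)*(-1 + 1))*419 + 94 = (5*0)*419 + 94 = 0*419 + 94 = 0 + 94 = 94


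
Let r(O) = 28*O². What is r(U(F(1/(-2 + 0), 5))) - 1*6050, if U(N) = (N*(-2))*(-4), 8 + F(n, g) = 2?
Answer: 58462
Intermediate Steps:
F(n, g) = -6 (F(n, g) = -8 + 2 = -6)
U(N) = 8*N (U(N) = -2*N*(-4) = 8*N)
r(U(F(1/(-2 + 0), 5))) - 1*6050 = 28*(8*(-6))² - 1*6050 = 28*(-48)² - 6050 = 28*2304 - 6050 = 64512 - 6050 = 58462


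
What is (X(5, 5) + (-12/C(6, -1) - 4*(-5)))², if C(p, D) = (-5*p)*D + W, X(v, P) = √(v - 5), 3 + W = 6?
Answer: 46656/121 ≈ 385.59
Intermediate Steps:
W = 3 (W = -3 + 6 = 3)
X(v, P) = √(-5 + v)
C(p, D) = 3 - 5*D*p (C(p, D) = (-5*p)*D + 3 = -5*D*p + 3 = 3 - 5*D*p)
(X(5, 5) + (-12/C(6, -1) - 4*(-5)))² = (√(-5 + 5) + (-12/(3 - 5*(-1)*6) - 4*(-5)))² = (√0 + (-12/(3 + 30) + 20))² = (0 + (-12/33 + 20))² = (0 + (-12*1/33 + 20))² = (0 + (-4/11 + 20))² = (0 + 216/11)² = (216/11)² = 46656/121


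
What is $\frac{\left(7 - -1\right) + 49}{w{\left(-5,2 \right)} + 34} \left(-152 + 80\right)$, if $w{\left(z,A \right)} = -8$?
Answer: $- \frac{2052}{13} \approx -157.85$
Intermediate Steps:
$\frac{\left(7 - -1\right) + 49}{w{\left(-5,2 \right)} + 34} \left(-152 + 80\right) = \frac{\left(7 - -1\right) + 49}{-8 + 34} \left(-152 + 80\right) = \frac{\left(7 + 1\right) + 49}{26} \left(-72\right) = \left(8 + 49\right) \frac{1}{26} \left(-72\right) = 57 \cdot \frac{1}{26} \left(-72\right) = \frac{57}{26} \left(-72\right) = - \frac{2052}{13}$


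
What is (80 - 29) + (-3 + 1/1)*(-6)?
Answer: 63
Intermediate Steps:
(80 - 29) + (-3 + 1/1)*(-6) = 51 + (-3 + 1)*(-6) = 51 - 2*(-6) = 51 + 12 = 63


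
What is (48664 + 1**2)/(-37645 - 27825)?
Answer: -9733/13094 ≈ -0.74332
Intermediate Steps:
(48664 + 1**2)/(-37645 - 27825) = (48664 + 1)/(-65470) = 48665*(-1/65470) = -9733/13094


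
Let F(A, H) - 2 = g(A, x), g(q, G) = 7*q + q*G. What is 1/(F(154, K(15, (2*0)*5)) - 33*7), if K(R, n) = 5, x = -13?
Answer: -1/1153 ≈ -0.00086730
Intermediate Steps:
g(q, G) = 7*q + G*q
F(A, H) = 2 - 6*A (F(A, H) = 2 + A*(7 - 13) = 2 + A*(-6) = 2 - 6*A)
1/(F(154, K(15, (2*0)*5)) - 33*7) = 1/((2 - 6*154) - 33*7) = 1/((2 - 924) - 231) = 1/(-922 - 231) = 1/(-1153) = -1/1153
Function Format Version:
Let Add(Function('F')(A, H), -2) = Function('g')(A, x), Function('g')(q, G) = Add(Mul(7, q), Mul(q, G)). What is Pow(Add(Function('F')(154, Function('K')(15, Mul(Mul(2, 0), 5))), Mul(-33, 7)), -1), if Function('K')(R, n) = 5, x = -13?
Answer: Rational(-1, 1153) ≈ -0.00086730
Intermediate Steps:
Function('g')(q, G) = Add(Mul(7, q), Mul(G, q))
Function('F')(A, H) = Add(2, Mul(-6, A)) (Function('F')(A, H) = Add(2, Mul(A, Add(7, -13))) = Add(2, Mul(A, -6)) = Add(2, Mul(-6, A)))
Pow(Add(Function('F')(154, Function('K')(15, Mul(Mul(2, 0), 5))), Mul(-33, 7)), -1) = Pow(Add(Add(2, Mul(-6, 154)), Mul(-33, 7)), -1) = Pow(Add(Add(2, -924), -231), -1) = Pow(Add(-922, -231), -1) = Pow(-1153, -1) = Rational(-1, 1153)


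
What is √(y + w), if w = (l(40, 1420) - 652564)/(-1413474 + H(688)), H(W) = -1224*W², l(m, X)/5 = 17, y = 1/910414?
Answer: √2183347405422888612547355/44063015660285 ≈ 0.033534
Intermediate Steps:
y = 1/910414 ≈ 1.0984e-6
l(m, X) = 85 (l(m, X) = 5*17 = 85)
w = 217493/193595510 (w = (85 - 652564)/(-1413474 - 1224*688²) = -652479/(-1413474 - 1224*473344) = -652479/(-1413474 - 579373056) = -652479/(-580786530) = -652479*(-1/580786530) = 217493/193595510 ≈ 0.0011234)
√(y + w) = √(1/910414 + 217493/193595510) = √(49550566903/44063015660285) = √2183347405422888612547355/44063015660285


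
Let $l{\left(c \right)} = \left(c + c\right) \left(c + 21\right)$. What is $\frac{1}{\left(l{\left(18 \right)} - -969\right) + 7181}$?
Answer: $\frac{1}{9554} \approx 0.00010467$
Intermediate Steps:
$l{\left(c \right)} = 2 c \left(21 + c\right)$
$\frac{1}{\left(l{\left(18 \right)} - -969\right) + 7181} = \frac{1}{\left(2 \cdot 18 \left(21 + 18\right) - -969\right) + 7181} = \frac{1}{\left(2 \cdot 18 \cdot 39 + 969\right) + 7181} = \frac{1}{\left(1404 + 969\right) + 7181} = \frac{1}{2373 + 7181} = \frac{1}{9554}$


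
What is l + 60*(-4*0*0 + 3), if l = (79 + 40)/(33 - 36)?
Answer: 421/3 ≈ 140.33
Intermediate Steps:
l = -119/3 (l = 119/(-3) = 119*(-1/3) = -119/3 ≈ -39.667)
l + 60*(-4*0*0 + 3) = -119/3 + 60*(-4*0*0 + 3) = -119/3 + 60*(0*0 + 3) = -119/3 + 60*(0 + 3) = -119/3 + 60*3 = -119/3 + 180 = 421/3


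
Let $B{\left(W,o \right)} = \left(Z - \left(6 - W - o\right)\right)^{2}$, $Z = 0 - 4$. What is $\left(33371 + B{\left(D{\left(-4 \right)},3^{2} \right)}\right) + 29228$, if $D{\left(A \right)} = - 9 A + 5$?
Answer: $64199$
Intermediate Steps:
$Z = -4$
$D{\left(A \right)} = 5 - 9 A$
$B{\left(W,o \right)} = \left(-10 + W + o\right)^{2}$ ($B{\left(W,o \right)} = \left(-4 - \left(6 - W - o\right)\right)^{2} = \left(-4 + \left(-6 + W + o\right)\right)^{2} = \left(-10 + W + o\right)^{2}$)
$\left(33371 + B{\left(D{\left(-4 \right)},3^{2} \right)}\right) + 29228 = \left(33371 + \left(-10 + \left(5 - -36\right) + 3^{2}\right)^{2}\right) + 29228 = \left(33371 + \left(-10 + \left(5 + 36\right) + 9\right)^{2}\right) + 29228 = \left(33371 + \left(-10 + 41 + 9\right)^{2}\right) + 29228 = \left(33371 + 40^{2}\right) + 29228 = \left(33371 + 1600\right) + 29228 = 34971 + 29228 = 64199$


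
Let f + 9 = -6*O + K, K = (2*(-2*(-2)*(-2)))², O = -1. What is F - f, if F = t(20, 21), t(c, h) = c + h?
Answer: -212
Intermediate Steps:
K = 256 (K = (2*(4*(-2)))² = (2*(-8))² = (-16)² = 256)
f = 253 (f = -9 + (-6*(-1) + 256) = -9 + (6 + 256) = -9 + 262 = 253)
F = 41 (F = 20 + 21 = 41)
F - f = 41 - 1*253 = 41 - 253 = -212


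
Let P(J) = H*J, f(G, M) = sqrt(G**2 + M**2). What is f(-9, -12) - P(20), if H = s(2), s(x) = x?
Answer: -25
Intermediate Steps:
H = 2
P(J) = 2*J
f(-9, -12) - P(20) = sqrt((-9)**2 + (-12)**2) - 2*20 = sqrt(81 + 144) - 1*40 = sqrt(225) - 40 = 15 - 40 = -25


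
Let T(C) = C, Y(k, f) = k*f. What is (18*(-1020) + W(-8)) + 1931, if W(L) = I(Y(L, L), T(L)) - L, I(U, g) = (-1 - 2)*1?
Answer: -16424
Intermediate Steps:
Y(k, f) = f*k
I(U, g) = -3 (I(U, g) = -3*1 = -3)
W(L) = -3 - L
(18*(-1020) + W(-8)) + 1931 = (18*(-1020) + (-3 - 1*(-8))) + 1931 = (-18360 + (-3 + 8)) + 1931 = (-18360 + 5) + 1931 = -18355 + 1931 = -16424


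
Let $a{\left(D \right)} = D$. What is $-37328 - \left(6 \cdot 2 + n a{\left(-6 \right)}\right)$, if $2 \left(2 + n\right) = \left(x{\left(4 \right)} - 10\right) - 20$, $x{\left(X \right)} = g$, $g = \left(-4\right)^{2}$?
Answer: $-37394$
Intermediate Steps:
$g = 16$
$x{\left(X \right)} = 16$
$n = -9$ ($n = -2 + \frac{\left(16 - 10\right) - 20}{2} = -2 + \frac{6 - 20}{2} = -2 + \frac{1}{2} \left(-14\right) = -2 - 7 = -9$)
$-37328 - \left(6 \cdot 2 + n a{\left(-6 \right)}\right) = -37328 - \left(6 \cdot 2 - -54\right) = -37328 - \left(12 + 54\right) = -37328 - 66 = -37394$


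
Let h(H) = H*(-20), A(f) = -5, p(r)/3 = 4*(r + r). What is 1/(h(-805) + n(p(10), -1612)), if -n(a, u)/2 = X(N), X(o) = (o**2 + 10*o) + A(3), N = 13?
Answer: 1/15512 ≈ 6.4466e-5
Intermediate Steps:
p(r) = 24*r (p(r) = 3*(4*(r + r)) = 3*(4*(2*r)) = 3*(8*r) = 24*r)
X(o) = -5 + o**2 + 10*o (X(o) = (o**2 + 10*o) - 5 = -5 + o**2 + 10*o)
h(H) = -20*H
n(a, u) = -588 (n(a, u) = -2*(-5 + 13**2 + 10*13) = -2*(-5 + 169 + 130) = -2*294 = -588)
1/(h(-805) + n(p(10), -1612)) = 1/(-20*(-805) - 588) = 1/(16100 - 588) = 1/15512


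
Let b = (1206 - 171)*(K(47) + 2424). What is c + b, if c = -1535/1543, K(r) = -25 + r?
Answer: 3906272695/1543 ≈ 2.5316e+6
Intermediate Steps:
b = 2531610 (b = (1206 - 171)*((-25 + 47) + 2424) = 1035*(22 + 2424) = 1035*2446 = 2531610)
c = -1535/1543 (c = -1535*1/1543 = -1535/1543 ≈ -0.99481)
c + b = -1535/1543 + 2531610 = 3906272695/1543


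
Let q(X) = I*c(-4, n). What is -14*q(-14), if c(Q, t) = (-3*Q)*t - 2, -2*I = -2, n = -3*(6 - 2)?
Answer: 2044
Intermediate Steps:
n = -12 (n = -3*4 = -12)
I = 1 (I = -½*(-2) = 1)
c(Q, t) = -2 - 3*Q*t (c(Q, t) = -3*Q*t - 2 = -2 - 3*Q*t)
q(X) = -146 (q(X) = 1*(-2 - 3*(-4)*(-12)) = 1*(-2 - 144) = 1*(-146) = -146)
-14*q(-14) = -14*(-146) = 2044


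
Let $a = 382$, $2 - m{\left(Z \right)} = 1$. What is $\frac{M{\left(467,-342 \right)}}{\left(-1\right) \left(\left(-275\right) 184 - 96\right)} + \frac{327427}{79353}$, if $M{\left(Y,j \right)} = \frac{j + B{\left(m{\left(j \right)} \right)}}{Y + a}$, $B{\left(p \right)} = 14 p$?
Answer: $\frac{587197001926}{142309368963} \approx 4.1262$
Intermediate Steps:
$m{\left(Z \right)} = 1$ ($m{\left(Z \right)} = 2 - 1 = 1$)
$M{\left(Y,j \right)} = \frac{14 + j}{382 + Y}$ ($M{\left(Y,j \right)} = \frac{j + 14 \cdot 1}{Y + 382} = \frac{j + 14}{382 + Y} = \frac{14 + j}{382 + Y}$)
$\frac{M{\left(467,-342 \right)}}{\left(-1\right) \left(\left(-275\right) 184 - 96\right)} + \frac{327427}{79353} = \frac{\frac{1}{382 + 467} \left(14 - 342\right)}{\left(-1\right) \left(\left(-275\right) 184 - 96\right)} + \frac{327427}{79353} = \frac{\frac{1}{849} \left(-328\right)}{\left(-1\right) \left(-50600 - 96\right)} + 327427 \cdot \frac{1}{79353} = \frac{\frac{1}{849} \left(-328\right)}{\left(-1\right) \left(-50696\right)} + \frac{327427}{79353} = - \frac{328}{849 \cdot 50696} + \frac{327427}{79353} = \left(- \frac{328}{849}\right) \frac{1}{50696} + \frac{327427}{79353} = - \frac{41}{5380113} + \frac{327427}{79353} = \frac{587197001926}{142309368963}$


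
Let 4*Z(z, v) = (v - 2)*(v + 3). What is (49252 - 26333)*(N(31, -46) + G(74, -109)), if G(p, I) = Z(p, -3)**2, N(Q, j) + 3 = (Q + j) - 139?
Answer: -3598283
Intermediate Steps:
N(Q, j) = -142 + Q + j (N(Q, j) = -3 + ((Q + j) - 139) = -3 + (-139 + Q + j) = -142 + Q + j)
Z(z, v) = (-2 + v)*(3 + v)/4 (Z(z, v) = ((v - 2)*(v + 3))/4 = ((-2 + v)*(3 + v))/4 = (-2 + v)*(3 + v)/4)
G(p, I) = 0 (G(p, I) = (-3/2 + (1/4)*(-3) + (1/4)*(-3)**2)**2 = (-3/2 - 3/4 + (1/4)*9)**2 = (-3/2 - 3/4 + 9/4)**2 = 0**2 = 0)
(49252 - 26333)*(N(31, -46) + G(74, -109)) = (49252 - 26333)*((-142 + 31 - 46) + 0) = 22919*(-157 + 0) = 22919*(-157) = -3598283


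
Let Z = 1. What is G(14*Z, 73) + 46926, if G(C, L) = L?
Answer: 46999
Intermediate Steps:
G(14*Z, 73) + 46926 = 73 + 46926 = 46999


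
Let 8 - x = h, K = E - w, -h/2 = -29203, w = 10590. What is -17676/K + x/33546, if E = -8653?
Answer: -88465603/107587613 ≈ -0.82227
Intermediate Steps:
h = 58406 (h = -2*(-29203) = 58406)
K = -19243 (K = -8653 - 1*10590 = -8653 - 10590 = -19243)
x = -58398 (x = 8 - 1*58406 = 8 - 58406 = -58398)
-17676/K + x/33546 = -17676/(-19243) - 58398/33546 = -17676*(-1/19243) - 58398*1/33546 = 17676/19243 - 9733/5591 = -88465603/107587613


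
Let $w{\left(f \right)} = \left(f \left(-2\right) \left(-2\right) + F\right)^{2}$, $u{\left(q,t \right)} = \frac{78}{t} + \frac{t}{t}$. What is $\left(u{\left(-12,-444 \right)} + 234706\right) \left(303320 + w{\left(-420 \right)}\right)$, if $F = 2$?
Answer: $\frac{27085906384110}{37} \approx 7.3205 \cdot 10^{11}$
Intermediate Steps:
$u{\left(q,t \right)} = 1 + \frac{78}{t}$ ($u{\left(q,t \right)} = \frac{78}{t} + 1 = 1 + \frac{78}{t}$)
$w{\left(f \right)} = \left(2 + 4 f\right)^{2}$ ($w{\left(f \right)} = \left(f \left(-2\right) \left(-2\right) + 2\right)^{2} = \left(- 2 f \left(-2\right) + 2\right)^{2} = \left(4 f + 2\right)^{2} = \left(2 + 4 f\right)^{2}$)
$\left(u{\left(-12,-444 \right)} + 234706\right) \left(303320 + w{\left(-420 \right)}\right) = \left(\frac{78 - 444}{-444} + 234706\right) \left(303320 + 4 \left(1 + 2 \left(-420\right)\right)^{2}\right) = \left(\left(- \frac{1}{444}\right) \left(-366\right) + 234706\right) \left(303320 + 4 \left(1 - 840\right)^{2}\right) = \left(\frac{61}{74} + 234706\right) \left(303320 + 4 \left(-839\right)^{2}\right) = \frac{17368305 \left(303320 + 4 \cdot 703921\right)}{74} = \frac{17368305 \left(303320 + 2815684\right)}{74} = \frac{17368305}{74} \cdot 3119004 = \frac{27085906384110}{37}$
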